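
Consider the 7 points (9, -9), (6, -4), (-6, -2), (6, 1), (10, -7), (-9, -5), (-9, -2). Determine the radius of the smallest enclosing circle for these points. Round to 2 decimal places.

The minimum enclosing circle of a finite set is fixed by two of the points (as a diameter) or three (as a circumcircle).
The farthest pair is (10, -7)–(-9, -2) with squared distance 386. The circle on this segment as diameter has centre (0.5, -4.5) and r² = 386/4 = 96.5.
Check (9, -9): distance² to centre = 92.5 ≤ 96.5, so it lies inside.
All remaining points lie in this disk, and no smaller disk contains both endpoints, so this is the minimum enclosing circle.
r = √(96.5) ≈ 9.82.

9.82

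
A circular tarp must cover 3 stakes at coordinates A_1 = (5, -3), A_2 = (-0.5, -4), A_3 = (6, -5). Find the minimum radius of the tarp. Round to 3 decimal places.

3.288

Side lengths²: A_1A_2² = 31.25, A_1A_3² = 5, A_2A_3² = 43.25.
Since A_2A_3² = 43.25 ≥ 31.25 + 5 = 36.25, the angle opposite A_2A_3 is not acute, so the smallest enclosing circle has A_2A_3 as diameter.
Centre = midpoint of A_2A_3 = (2.75, -4.5), r² = 43.25/4 = 10.8125.
r = √(10.8125) ≈ 3.288.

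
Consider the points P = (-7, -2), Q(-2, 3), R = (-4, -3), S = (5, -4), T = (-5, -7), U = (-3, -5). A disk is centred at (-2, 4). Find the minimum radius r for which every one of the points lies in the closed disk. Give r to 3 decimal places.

11.402

The required radius is the distance from (-2, 4) to the farthest point.
Squared distances: 61, 1, 53, 113, 130, 82.
Maximum is 130, attained at T.
r = √130 ≈ 11.402.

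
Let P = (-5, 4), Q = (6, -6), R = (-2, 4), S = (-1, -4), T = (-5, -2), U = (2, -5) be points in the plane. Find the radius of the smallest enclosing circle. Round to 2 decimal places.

7.43

By Welzl's lemma the MEC is supported by two points (diametrically opposite) or three points (on a circumcircle).
The farthest pair is P–Q with squared distance 221. The circle on this segment as diameter has centre (0.5, -1) and r² = 221/4 = 55.25.
Check R: distance² to centre = 31.25 ≤ 55.25, so it lies inside.
All remaining points lie in this disk, and no smaller disk contains both endpoints, so this is the minimum enclosing circle.
r = √(55.25) ≈ 7.43.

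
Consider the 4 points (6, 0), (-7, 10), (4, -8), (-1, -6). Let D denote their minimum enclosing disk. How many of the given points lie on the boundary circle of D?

2

By Welzl's lemma the MEC is supported by two points (diametrically opposite) or three points (on a circumcircle).
The farthest pair is (-7, 10)–(4, -8) with squared distance 445. The circle on this segment as diameter has centre (-1.5, 1) and r² = 445/4 = 111.25.
Check (6, 0): distance² to centre = 57.25 ≤ 111.25, so it lies inside.
All remaining points lie in this disk, and no smaller disk contains both endpoints, so this is the minimum enclosing circle.
The points at distance exactly r from the centre are (-7, 10), (4, -8) — 2 points.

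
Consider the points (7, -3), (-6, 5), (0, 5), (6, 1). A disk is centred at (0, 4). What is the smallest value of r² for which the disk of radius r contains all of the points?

The required radius is the distance from (0, 4) to the farthest point.
Squared distances: 98, 37, 1, 45.
Maximum is 98, attained at (7, -3).

98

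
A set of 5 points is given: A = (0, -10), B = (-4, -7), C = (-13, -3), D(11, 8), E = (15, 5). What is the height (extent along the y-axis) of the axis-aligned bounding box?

max y = 8, min y = -10, so height = 18.

18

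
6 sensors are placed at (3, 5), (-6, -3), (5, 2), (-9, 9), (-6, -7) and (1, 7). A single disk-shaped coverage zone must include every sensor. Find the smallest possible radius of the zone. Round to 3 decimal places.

8.920

The minimum enclosing circle of a finite set is fixed by two of the points (as a diameter) or three (as a circumcircle).
The minimum enclosing circle is determined by three boundary points: (5, 2), (-9, 9), (-6, -7).
Their circumcentre is (-227/58, 97/58) with r² = 133825/1682.
The farthest remaining point (3, 5) is at distance² 99025/1682 ≤ 133825/1682.
r = √(133825/1682) ≈ 8.920.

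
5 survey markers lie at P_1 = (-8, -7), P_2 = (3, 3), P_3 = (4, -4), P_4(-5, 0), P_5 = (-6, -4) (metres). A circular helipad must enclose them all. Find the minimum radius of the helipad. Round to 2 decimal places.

A smallest enclosing disk is always determined by at most three of the input points on its boundary.
The farthest pair is P_1–P_2 with squared distance 221. The circle on this segment as diameter has centre (-2.5, -2) and r² = 221/4 = 55.25.
Check P_3: distance² to centre = 46.25 ≤ 55.25, so it lies inside.
All remaining points lie in this disk, and no smaller disk contains both endpoints, so this is the minimum enclosing circle.
r = √(55.25) ≈ 7.43.

7.43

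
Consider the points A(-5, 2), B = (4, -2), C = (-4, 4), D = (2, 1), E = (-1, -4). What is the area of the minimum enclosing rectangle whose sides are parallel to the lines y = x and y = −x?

56

In coordinates u = x + y, v = x − y the rectangle is axis-aligned; the map (x,y)→(u,v) scales areas by 2.
u-values: -3, 2, 0, 3, -5; range = 3 − (-5) = 8.
v-values: -7, 6, -8, 1, 3; range = 6 − (-8) = 14.
Area = (8 × 14) / 2 = 56.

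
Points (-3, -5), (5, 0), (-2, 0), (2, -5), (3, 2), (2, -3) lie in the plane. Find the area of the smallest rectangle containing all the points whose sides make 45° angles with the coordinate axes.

58.5

In coordinates u = x + y, v = x − y the rectangle is axis-aligned; the map (x,y)→(u,v) scales areas by 2.
u-values: -8, 5, -2, -3, 5, -1; range = 5 − (-8) = 13.
v-values: 2, 5, -2, 7, 1, 5; range = 7 − (-2) = 9.
Area = (13 × 9) / 2 = 58.5.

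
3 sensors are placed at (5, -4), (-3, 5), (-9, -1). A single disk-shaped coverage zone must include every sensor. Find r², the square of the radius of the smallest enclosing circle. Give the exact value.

29725/578

Call the three points A, B, C in the order given.
Side lengths²: AB² = 145, AC² = 205, BC² = 72.
Since AC² = 205 < 145 + 72 = 217, the triangle is acute, so the smallest enclosing circle is the circumcircle.
Circumcentre = (-65/34, -71/34), r² = 29725/578.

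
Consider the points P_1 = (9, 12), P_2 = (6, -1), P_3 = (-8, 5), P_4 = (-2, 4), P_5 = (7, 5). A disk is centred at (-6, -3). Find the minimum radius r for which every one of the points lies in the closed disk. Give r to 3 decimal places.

The required radius is the distance from (-6, -3) to the farthest point.
Squared distances: 450, 148, 68, 65, 233.
Maximum is 450, attained at P_1.
r = √450 ≈ 21.213.

21.213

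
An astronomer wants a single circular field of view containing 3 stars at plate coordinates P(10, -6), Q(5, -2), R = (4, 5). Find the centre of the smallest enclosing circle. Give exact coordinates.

(7, -0.5)

Side lengths²: PQ² = 41, PR² = 157, QR² = 50.
Since PR² = 157 ≥ 50 + 41 = 91, the angle opposite PR is not acute, so the smallest enclosing circle has PR as diameter.
Centre = midpoint of PR = (7, -0.5), r² = 157/4 = 39.25.
Centre = (7, -0.5).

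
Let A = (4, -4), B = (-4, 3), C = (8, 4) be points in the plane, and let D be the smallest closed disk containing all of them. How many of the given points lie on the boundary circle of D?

Side lengths²: AB² = 113, AC² = 80, BC² = 145.
Since BC² = 145 < 113 + 80 = 193, the triangle is acute, so the smallest enclosing circle is the circumcircle.
Circumcentre = (49/23, 89/46), r² = 81925/2116.
The points at distance exactly r from the centre are A, B, C — 3 points.

3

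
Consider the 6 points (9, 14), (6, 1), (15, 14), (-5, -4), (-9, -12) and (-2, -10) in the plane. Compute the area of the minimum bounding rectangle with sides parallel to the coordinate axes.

624

x ranges over [-9, 15], width 24.
y ranges over [-12, 14], height 26.
Area = 24 × 26 = 624.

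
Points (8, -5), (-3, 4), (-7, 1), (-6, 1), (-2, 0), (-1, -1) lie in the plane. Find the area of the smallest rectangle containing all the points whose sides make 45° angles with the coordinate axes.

In coordinates u = x + y, v = x − y the rectangle is axis-aligned; the map (x,y)→(u,v) scales areas by 2.
u-values: 3, 1, -6, -5, -2, -2; range = 3 − (-6) = 9.
v-values: 13, -7, -8, -7, -2, 0; range = 13 − (-8) = 21.
Area = (9 × 21) / 2 = 94.5.

94.5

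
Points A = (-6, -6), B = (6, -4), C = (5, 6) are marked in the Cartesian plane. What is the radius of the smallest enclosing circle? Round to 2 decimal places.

Side lengths²: AB² = 148, AC² = 265, BC² = 101.
Since AC² = 265 ≥ 148 + 101 = 249, the angle opposite AC is not acute, so the smallest enclosing circle has AC as diameter.
Centre = midpoint of AC = (-0.5, 0), r² = 265/4 = 66.25.
r = √(66.25) ≈ 8.14.

8.14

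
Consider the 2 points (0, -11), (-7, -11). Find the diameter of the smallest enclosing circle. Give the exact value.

The smallest circle enclosing two points has them as diameter endpoints.
Centre = midpoint = (-3.5, -11); r² = |(0, -11)−(-7, -11)|²/4 = 49/4 = 12.25.
Diameter = 2r = 2√(12.25) = 7.

7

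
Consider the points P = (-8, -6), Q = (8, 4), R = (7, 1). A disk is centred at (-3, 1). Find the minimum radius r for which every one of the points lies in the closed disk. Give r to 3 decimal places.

The required radius is the distance from (-3, 1) to the farthest point.
Squared distances: 74, 130, 100.
Maximum is 130, attained at Q.
r = √130 ≈ 11.402.

11.402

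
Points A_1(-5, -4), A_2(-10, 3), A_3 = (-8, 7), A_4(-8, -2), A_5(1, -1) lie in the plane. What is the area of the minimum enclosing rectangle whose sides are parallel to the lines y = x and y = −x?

In coordinates u = x + y, v = x − y the rectangle is axis-aligned; the map (x,y)→(u,v) scales areas by 2.
u-values: -9, -7, -1, -10, 0; range = 0 − (-10) = 10.
v-values: -1, -13, -15, -6, 2; range = 2 − (-15) = 17.
Area = (10 × 17) / 2 = 85.

85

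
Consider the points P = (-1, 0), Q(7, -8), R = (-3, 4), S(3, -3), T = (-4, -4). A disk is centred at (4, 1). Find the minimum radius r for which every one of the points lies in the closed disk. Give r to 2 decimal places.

9.49

The required radius is the distance from (4, 1) to the farthest point.
Squared distances: 26, 90, 58, 17, 89.
Maximum is 90, attained at Q.
r = √90 ≈ 9.49.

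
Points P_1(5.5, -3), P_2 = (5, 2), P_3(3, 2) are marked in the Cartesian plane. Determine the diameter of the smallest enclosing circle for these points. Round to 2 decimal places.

Side lengths²: P_1P_2² = 25.25, P_1P_3² = 31.25, P_2P_3² = 4.
Since P_1P_3² = 31.25 ≥ 25.25 + 4 = 29.25, the angle opposite P_1P_3 is not acute, so the smallest enclosing circle has P_1P_3 as diameter.
Centre = midpoint of P_1P_3 = (4.25, -0.5), r² = 31.25/4 = 7.8125.
Diameter = 2r = 2√(7.8125) ≈ 5.59.

5.59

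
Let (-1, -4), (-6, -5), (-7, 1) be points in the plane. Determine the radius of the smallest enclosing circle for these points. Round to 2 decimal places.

3.91

Call the three points A, B, C in the order given.
Side lengths²: AB² = 26, AC² = 61, BC² = 37.
Since AC² = 61 < 37 + 26 = 63, the triangle is acute, so the smallest enclosing circle is the circumcircle.
Circumcentre = (-253/62, -99/62), r² = 29341/1922.
r = √(29341/1922) ≈ 3.91.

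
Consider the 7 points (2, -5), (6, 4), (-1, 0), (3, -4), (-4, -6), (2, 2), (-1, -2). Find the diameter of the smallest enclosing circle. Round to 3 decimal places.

The minimum enclosing circle of a finite set is fixed by two of the points (as a diameter) or three (as a circumcircle).
The farthest pair is (6, 4)–(-4, -6) with squared distance 200. The circle on this segment as diameter has centre (1, -1) and r² = 200/4 = 50.
Check (2, -5): distance² to centre = 17 ≤ 50, so it lies inside.
All remaining points lie in this disk, and no smaller disk contains both endpoints, so this is the minimum enclosing circle.
Diameter = 2r = 2√50 ≈ 14.142.

14.142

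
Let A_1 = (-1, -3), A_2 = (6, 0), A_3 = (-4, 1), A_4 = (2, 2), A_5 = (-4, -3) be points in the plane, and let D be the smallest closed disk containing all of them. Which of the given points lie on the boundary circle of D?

By Welzl's lemma the MEC is supported by two points (diametrically opposite) or three points (on a circumcircle).
The minimum enclosing circle is determined by three boundary points: A_2, A_3, A_5.
Their circumcentre is (0.85, -1) with r² = 27.5225.
The farthest remaining point A_4 is at distance² 10.3225 ≤ 27.5225.
The points at distance exactly r from the centre are A_2, A_3, A_5 — 3 points.

A_2, A_3, A_5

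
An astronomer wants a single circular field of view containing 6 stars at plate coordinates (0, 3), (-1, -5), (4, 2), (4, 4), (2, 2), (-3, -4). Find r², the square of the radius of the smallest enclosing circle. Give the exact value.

A smallest enclosing disk is always determined by at most three of the input points on its boundary.
The farthest pair is (4, 4)–(-3, -4) with squared distance 113. The circle on this segment as diameter has centre (0.5, 0) and r² = 113/4 = 28.25.
Check (0, 3): distance² to centre = 9.25 ≤ 28.25, so it lies inside.
All remaining points lie in this disk, and no smaller disk contains both endpoints, so this is the minimum enclosing circle.

28.25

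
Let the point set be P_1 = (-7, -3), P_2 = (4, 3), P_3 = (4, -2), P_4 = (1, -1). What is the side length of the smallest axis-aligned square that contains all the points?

The bounding box has width 11 and height 6.
An axis-aligned square enclosing the set must have side ≥ max(width, height).
So the minimum side is max(11, 6) = 11.

11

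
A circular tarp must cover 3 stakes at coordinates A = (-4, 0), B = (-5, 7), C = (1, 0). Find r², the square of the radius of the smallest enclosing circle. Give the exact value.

21.25

Side lengths²: AB² = 50, AC² = 25, BC² = 85.
Since BC² = 85 ≥ 50 + 25 = 75, the angle opposite BC is not acute, so the smallest enclosing circle has BC as diameter.
Centre = midpoint of BC = (-2, 3.5), r² = 85/4 = 21.25.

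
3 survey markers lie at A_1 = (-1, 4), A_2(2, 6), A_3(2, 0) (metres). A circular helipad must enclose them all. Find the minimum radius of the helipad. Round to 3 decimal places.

Side lengths²: A_1A_2² = 13, A_1A_3² = 25, A_2A_3² = 36.
Since A_2A_3² = 36 < 25 + 13 = 38, the triangle is acute, so the smallest enclosing circle is the circumcircle.
Circumcentre = (11/6, 3), r² = 325/36.
r = √(325/36) ≈ 3.005.

3.005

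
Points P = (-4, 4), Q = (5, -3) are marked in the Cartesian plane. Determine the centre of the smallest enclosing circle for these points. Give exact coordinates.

(0.5, 0.5)

The smallest circle enclosing two points has them as diameter endpoints.
Centre = midpoint = (0.5, 0.5); r² = |PQ|²/4 = 130/4 = 32.5.
Centre = (0.5, 0.5).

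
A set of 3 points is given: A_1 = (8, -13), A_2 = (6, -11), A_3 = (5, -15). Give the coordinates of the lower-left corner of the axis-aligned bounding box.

(5, -15)

x-range [5, 8], y-range [-15, -11].
The lower-left corner is (5, -15).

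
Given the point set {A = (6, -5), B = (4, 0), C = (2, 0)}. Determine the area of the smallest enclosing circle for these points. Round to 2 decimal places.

Side lengths²: AB² = 29, AC² = 41, BC² = 4.
Since AC² = 41 ≥ 29 + 4 = 33, the angle opposite AC is not acute, so the smallest enclosing circle has AC as diameter.
Centre = midpoint of AC = (4, -2.5), r² = 41/4 = 10.25.
Area = π·r² = π·10.25 ≈ 32.20.

32.20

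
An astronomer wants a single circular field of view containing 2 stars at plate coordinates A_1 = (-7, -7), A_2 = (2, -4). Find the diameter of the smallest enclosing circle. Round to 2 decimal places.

9.49

The smallest circle enclosing two points has them as diameter endpoints.
Centre = midpoint = (-2.5, -5.5); r² = |A_1A_2|²/4 = 90/4 = 22.5.
Diameter = 2r = 2√(22.5) ≈ 9.49.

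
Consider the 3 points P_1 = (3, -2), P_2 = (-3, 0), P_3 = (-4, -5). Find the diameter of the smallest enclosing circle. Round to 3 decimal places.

Side lengths²: P_1P_2² = 40, P_1P_3² = 58, P_2P_3² = 26.
Since P_1P_3² = 58 < 40 + 26 = 66, the triangle is acute, so the smallest enclosing circle is the circumcircle.
Circumcentre = (-0.6875, -3.0625), r² = 14.7265625.
Diameter = 2r = 2√(14.7265625) ≈ 7.675.

7.675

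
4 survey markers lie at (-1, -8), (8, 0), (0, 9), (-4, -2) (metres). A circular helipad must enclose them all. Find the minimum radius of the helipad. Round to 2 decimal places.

The minimum enclosing circle of a finite set is fixed by two of the points (as a diameter) or three (as a circumcircle).
The farthest pair is (-1, -8)–(0, 9) with squared distance 290. The circle on this segment as diameter has centre (-0.5, 0.5) and r² = 290/4 = 72.5.
Check (8, 0): distance² to centre = 72.5 ≤ 72.5, so it lies inside.
All remaining points lie in this disk, and no smaller disk contains both endpoints, so this is the minimum enclosing circle.
r = √(72.5) ≈ 8.51.

8.51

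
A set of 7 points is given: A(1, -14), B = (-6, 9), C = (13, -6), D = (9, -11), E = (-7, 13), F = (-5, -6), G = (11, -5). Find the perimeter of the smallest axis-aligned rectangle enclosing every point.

Width = max x − min x = 13 − (-7) = 20.
Height = max y − min y = 13 − (-14) = 27.
Perimeter = 2(20 + 27) = 94.

94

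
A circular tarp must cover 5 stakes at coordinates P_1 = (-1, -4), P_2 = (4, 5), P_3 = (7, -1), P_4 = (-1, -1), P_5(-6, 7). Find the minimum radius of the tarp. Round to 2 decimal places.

A smallest enclosing disk is always determined by at most three of the input points on its boundary.
The farthest pair is P_3–P_5 with squared distance 233. The circle on this segment as diameter has centre (0.5, 3) and r² = 233/4 = 58.25.
Check P_1: distance² to centre = 51.25 ≤ 58.25, so it lies inside.
All remaining points lie in this disk, and no smaller disk contains both endpoints, so this is the minimum enclosing circle.
r = √(58.25) ≈ 7.63.

7.63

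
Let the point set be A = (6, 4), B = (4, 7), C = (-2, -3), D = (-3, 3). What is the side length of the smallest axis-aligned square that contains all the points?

The bounding box has width 9 and height 10.
An axis-aligned square enclosing the set must have side ≥ max(width, height).
So the minimum side is max(9, 10) = 10.

10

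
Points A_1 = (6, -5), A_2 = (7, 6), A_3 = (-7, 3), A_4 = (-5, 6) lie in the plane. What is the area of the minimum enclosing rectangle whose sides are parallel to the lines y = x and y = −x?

187

In coordinates u = x + y, v = x − y the rectangle is axis-aligned; the map (x,y)→(u,v) scales areas by 2.
u-values: 1, 13, -4, 1; range = 13 − (-4) = 17.
v-values: 11, 1, -10, -11; range = 11 − (-11) = 22.
Area = (17 × 22) / 2 = 187.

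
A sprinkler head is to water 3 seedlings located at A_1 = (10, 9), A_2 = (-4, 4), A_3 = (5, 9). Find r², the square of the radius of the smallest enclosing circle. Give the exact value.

Side lengths²: A_1A_2² = 221, A_1A_3² = 25, A_2A_3² = 106.
Since A_1A_2² = 221 ≥ 106 + 25 = 131, the angle opposite A_1A_2 is not acute, so the smallest enclosing circle has A_1A_2 as diameter.
Centre = midpoint of A_1A_2 = (3, 6.5), r² = 221/4 = 55.25.

55.25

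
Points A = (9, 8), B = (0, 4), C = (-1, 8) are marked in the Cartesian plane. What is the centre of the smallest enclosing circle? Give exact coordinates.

(4, 7.125)

Side lengths²: AB² = 97, AC² = 100, BC² = 17.
Since AC² = 100 < 97 + 17 = 114, the triangle is acute, so the smallest enclosing circle is the circumcircle.
Circumcentre = (4, 7.125), r² = 25.765625.
Centre = (4, 7.125).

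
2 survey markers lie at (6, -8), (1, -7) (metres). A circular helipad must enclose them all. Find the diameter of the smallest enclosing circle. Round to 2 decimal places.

5.10

The smallest circle enclosing two points has them as diameter endpoints.
Centre = midpoint = (3.5, -7.5); r² = |(6, -8)−(1, -7)|²/4 = 26/4 = 6.5.
Diameter = 2r = 2√(6.5) ≈ 5.10.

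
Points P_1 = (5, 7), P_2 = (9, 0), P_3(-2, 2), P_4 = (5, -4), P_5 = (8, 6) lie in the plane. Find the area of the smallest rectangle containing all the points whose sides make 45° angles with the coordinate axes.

91

In coordinates u = x + y, v = x − y the rectangle is axis-aligned; the map (x,y)→(u,v) scales areas by 2.
u-values: 12, 9, 0, 1, 14; range = 14 − 0 = 14.
v-values: -2, 9, -4, 9, 2; range = 9 − (-4) = 13.
Area = (14 × 13) / 2 = 91.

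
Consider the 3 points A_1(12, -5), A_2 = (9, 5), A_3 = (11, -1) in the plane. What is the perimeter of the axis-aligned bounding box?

26

Width = max x − min x = 12 − 9 = 3.
Height = max y − min y = 5 − (-5) = 10.
Perimeter = 2(3 + 10) = 26.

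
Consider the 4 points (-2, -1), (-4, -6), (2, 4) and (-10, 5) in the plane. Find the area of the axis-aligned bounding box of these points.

132

x ranges over [-10, 2], width 12.
y ranges over [-6, 5], height 11.
Area = 12 × 11 = 132.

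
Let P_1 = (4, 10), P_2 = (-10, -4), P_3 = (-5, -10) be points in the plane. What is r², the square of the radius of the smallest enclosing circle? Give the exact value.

Side lengths²: P_1P_2² = 392, P_1P_3² = 481, P_2P_3² = 61.
Since P_1P_3² = 481 ≥ 392 + 61 = 453, the angle opposite P_1P_3 is not acute, so the smallest enclosing circle has P_1P_3 as diameter.
Centre = midpoint of P_1P_3 = (-0.5, 0), r² = 481/4 = 120.25.

120.25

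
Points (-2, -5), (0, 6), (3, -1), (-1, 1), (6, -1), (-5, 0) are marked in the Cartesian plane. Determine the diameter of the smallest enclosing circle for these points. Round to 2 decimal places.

A smallest enclosing disk is always determined by at most three of the input points on its boundary.
The minimum enclosing circle is determined by three boundary points: (-2, -5), (0, 6), (6, -1).
Their circumcentre is (0.375, 0.25) with r² = 33.203125.
The farthest remaining point (-5, 0) is at distance² 28.953125 ≤ 33.203125.
Diameter = 2r = 2√(33.203125) ≈ 11.52.

11.52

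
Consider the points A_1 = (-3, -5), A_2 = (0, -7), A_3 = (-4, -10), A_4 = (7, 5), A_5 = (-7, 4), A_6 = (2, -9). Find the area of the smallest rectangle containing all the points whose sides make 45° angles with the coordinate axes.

In coordinates u = x + y, v = x − y the rectangle is axis-aligned; the map (x,y)→(u,v) scales areas by 2.
u-values: -8, -7, -14, 12, -3, -7; range = 12 − (-14) = 26.
v-values: 2, 7, 6, 2, -11, 11; range = 11 − (-11) = 22.
Area = (26 × 22) / 2 = 286.

286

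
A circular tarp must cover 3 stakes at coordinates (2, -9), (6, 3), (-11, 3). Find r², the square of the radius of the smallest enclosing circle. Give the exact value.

Call the three points A, B, C in the order given.
Side lengths²: AB² = 160, AC² = 313, BC² = 289.
Since AC² = 313 < 289 + 160 = 449, the triangle is acute, so the smallest enclosing circle is the circumcircle.
Circumcentre = (-2.5, -5/6), r² = 1565/18.

1565/18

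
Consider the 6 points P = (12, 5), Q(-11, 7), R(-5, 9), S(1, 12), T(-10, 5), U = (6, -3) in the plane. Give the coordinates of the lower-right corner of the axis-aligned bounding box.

x-range [-11, 12], y-range [-3, 12].
The lower-right corner is (12, -3).

(12, -3)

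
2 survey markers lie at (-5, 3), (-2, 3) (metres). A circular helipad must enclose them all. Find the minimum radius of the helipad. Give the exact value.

1.5

The smallest circle enclosing two points has them as diameter endpoints.
Centre = midpoint = (-3.5, 3); r² = |(-5, 3)−(-2, 3)|²/4 = 9/4 = 2.25.
r = √(2.25) = 1.5.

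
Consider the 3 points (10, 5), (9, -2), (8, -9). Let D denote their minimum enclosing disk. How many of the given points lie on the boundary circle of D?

2

Call the three points A, B, C in the order given.
Side lengths²: AB² = 50, AC² = 200, BC² = 50.
Since AC² = 200 ≥ 50 + 50 = 100, the angle opposite AC is not acute, so the smallest enclosing circle has AC as diameter.
Centre = midpoint of AC = (9, -2), r² = 200/4 = 50.
The points at distance exactly r from the centre are (10, 5), (8, -9) — 2 points.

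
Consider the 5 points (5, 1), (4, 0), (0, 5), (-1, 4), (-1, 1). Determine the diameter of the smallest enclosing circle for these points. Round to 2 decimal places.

The minimum enclosing circle of a finite set is fixed by two of the points (as a diameter) or three (as a circumcircle).
The farthest pair is (5, 1)–(-1, 4) with squared distance 45. The circle on this segment as diameter has centre (2, 2.5) and r² = 45/4 = 11.25.
Check (4, 0): distance² to centre = 10.25 ≤ 11.25, so it lies inside.
All remaining points lie in this disk, and no smaller disk contains both endpoints, so this is the minimum enclosing circle.
Diameter = 2r = 2√(11.25) ≈ 6.71.

6.71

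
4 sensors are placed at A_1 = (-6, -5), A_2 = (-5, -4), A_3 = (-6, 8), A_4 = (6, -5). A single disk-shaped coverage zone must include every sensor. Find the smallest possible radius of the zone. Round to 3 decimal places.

By Welzl's lemma the MEC is supported by two points (diametrically opposite) or three points (on a circumcircle).
The farthest pair is A_3–A_4 with squared distance 313. The circle on this segment as diameter has centre (0, 1.5) and r² = 313/4 = 78.25.
Check A_1: distance² to centre = 78.25 ≤ 78.25, so it lies inside.
All remaining points lie in this disk, and no smaller disk contains both endpoints, so this is the minimum enclosing circle.
r = √(78.25) ≈ 8.846.

8.846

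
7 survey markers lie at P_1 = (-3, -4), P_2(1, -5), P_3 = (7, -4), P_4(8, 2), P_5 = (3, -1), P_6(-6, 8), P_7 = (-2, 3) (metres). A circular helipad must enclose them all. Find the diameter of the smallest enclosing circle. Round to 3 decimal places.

17.692

By Welzl's lemma the MEC is supported by two points (diametrically opposite) or three points (on a circumcircle).
The farthest pair is P_3–P_6 with squared distance 313. The circle on this segment as diameter has centre (0.5, 2) and r² = 313/4 = 78.25.
Check P_1: distance² to centre = 48.25 ≤ 78.25, so it lies inside.
All remaining points lie in this disk, and no smaller disk contains both endpoints, so this is the minimum enclosing circle.
Diameter = 2r = 2√(78.25) ≈ 17.692.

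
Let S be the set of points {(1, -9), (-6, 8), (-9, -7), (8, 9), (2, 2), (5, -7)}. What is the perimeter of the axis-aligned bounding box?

Width = max x − min x = 8 − (-9) = 17.
Height = max y − min y = 9 − (-9) = 18.
Perimeter = 2(17 + 18) = 70.

70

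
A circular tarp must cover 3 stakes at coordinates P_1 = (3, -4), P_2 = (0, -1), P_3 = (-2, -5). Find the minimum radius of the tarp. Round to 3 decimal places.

2.687

Side lengths²: P_1P_2² = 18, P_1P_3² = 26, P_2P_3² = 20.
Since P_1P_3² = 26 < 20 + 18 = 38, the triangle is acute, so the smallest enclosing circle is the circumcircle.
Circumcentre = (1/3, -11/3), r² = 65/9.
r = √(65/9) ≈ 2.687.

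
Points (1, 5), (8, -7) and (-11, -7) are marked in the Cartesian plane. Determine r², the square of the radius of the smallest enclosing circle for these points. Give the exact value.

Call the three points A, B, C in the order given.
Side lengths²: AB² = 193, AC² = 288, BC² = 361.
Since BC² = 361 < 288 + 193 = 481, the triangle is acute, so the smallest enclosing circle is the circumcircle.
Circumcentre = (-1.5, -4.5), r² = 96.5.

96.5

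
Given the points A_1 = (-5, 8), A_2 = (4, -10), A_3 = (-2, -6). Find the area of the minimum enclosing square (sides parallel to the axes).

324

The bounding box has width 9 and height 18.
An axis-aligned square enclosing the set must have side ≥ max(width, height).
So the minimum side is max(9, 18) = 18.
Area = 18² = 324.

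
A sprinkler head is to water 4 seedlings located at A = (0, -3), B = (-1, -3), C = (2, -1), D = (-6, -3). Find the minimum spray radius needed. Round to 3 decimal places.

By Welzl's lemma the MEC is supported by two points (diametrically opposite) or three points (on a circumcircle).
The farthest pair is C–D with squared distance 68. The circle on this segment as diameter has centre (-2, -2) and r² = 68/4 = 17.
Check A: distance² to centre = 5 ≤ 17, so it lies inside.
All remaining points lie in this disk, and no smaller disk contains both endpoints, so this is the minimum enclosing circle.
r = √17 ≈ 4.123.

4.123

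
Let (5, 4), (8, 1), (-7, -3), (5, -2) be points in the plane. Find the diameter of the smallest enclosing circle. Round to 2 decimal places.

15.52

By Welzl's lemma the MEC is supported by two points (diametrically opposite) or three points (on a circumcircle).
The farthest pair is (8, 1)–(-7, -3) with squared distance 241. The circle on this segment as diameter has centre (0.5, -1) and r² = 241/4 = 60.25.
Check (5, 4): distance² to centre = 45.25 ≤ 60.25, so it lies inside.
All remaining points lie in this disk, and no smaller disk contains both endpoints, so this is the minimum enclosing circle.
Diameter = 2r = 2√(60.25) ≈ 15.52.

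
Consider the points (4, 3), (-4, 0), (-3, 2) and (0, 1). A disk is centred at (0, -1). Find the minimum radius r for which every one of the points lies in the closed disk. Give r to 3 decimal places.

5.657

The required radius is the distance from (0, -1) to the farthest point.
Squared distances: 32, 17, 18, 4.
Maximum is 32, attained at (4, 3).
r = √32 ≈ 5.657.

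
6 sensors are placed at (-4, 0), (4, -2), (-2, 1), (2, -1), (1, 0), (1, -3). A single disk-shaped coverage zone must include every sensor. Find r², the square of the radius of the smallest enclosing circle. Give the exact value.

17

The farthest pair is (-4, 0)–(4, -2) with squared distance 68. The circle on this segment as diameter has centre (0, -1) and r² = 68/4 = 17.
Check (-2, 1): distance² to centre = 8 ≤ 17, so it lies inside.
All remaining points lie in this disk, and no smaller disk contains both endpoints, so this is the minimum enclosing circle.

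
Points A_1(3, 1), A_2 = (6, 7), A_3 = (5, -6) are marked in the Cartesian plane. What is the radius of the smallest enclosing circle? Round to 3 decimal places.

6.519

Side lengths²: A_1A_2² = 45, A_1A_3² = 53, A_2A_3² = 170.
Since A_2A_3² = 170 ≥ 53 + 45 = 98, the angle opposite A_2A_3 is not acute, so the smallest enclosing circle has A_2A_3 as diameter.
Centre = midpoint of A_2A_3 = (5.5, 0.5), r² = 170/4 = 42.5.
r = √(42.5) ≈ 6.519.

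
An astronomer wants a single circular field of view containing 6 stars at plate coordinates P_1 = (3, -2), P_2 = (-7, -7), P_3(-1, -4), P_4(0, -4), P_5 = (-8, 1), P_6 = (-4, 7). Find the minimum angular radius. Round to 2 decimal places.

7.30

The minimum enclosing circle of a finite set is fixed by two of the points (as a diameter) or three (as a circumcircle).
The minimum enclosing circle is determined by three boundary points: P_1, P_2, P_6.
Their circumcentre is (-4.1, -0.3) with r² = 53.3.
The farthest remaining point P_4 is at distance² 30.5 ≤ 53.3.
r = √(53.3) ≈ 7.30.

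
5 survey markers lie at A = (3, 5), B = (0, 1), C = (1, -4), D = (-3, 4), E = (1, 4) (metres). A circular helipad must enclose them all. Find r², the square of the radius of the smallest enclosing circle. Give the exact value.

The minimum enclosing circle is determined by three boundary points: A, C, D.
Their circumcentre is (8/13, 21/26) with r² = 15725/676.
The farthest remaining point E is at distance² 6989/676 ≤ 15725/676.

15725/676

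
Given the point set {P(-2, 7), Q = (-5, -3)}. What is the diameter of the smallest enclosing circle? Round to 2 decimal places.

The smallest circle enclosing two points has them as diameter endpoints.
Centre = midpoint = (-3.5, 2); r² = |PQ|²/4 = 109/4 = 27.25.
Diameter = 2r = 2√(27.25) ≈ 10.44.

10.44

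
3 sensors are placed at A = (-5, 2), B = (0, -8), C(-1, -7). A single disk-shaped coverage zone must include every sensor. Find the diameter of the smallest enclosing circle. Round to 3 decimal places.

11.180

Side lengths²: AB² = 125, AC² = 97, BC² = 2.
Since AB² = 125 ≥ 97 + 2 = 99, the angle opposite AB is not acute, so the smallest enclosing circle has AB as diameter.
Centre = midpoint of AB = (-2.5, -3), r² = 125/4 = 31.25.
Diameter = 2r = 2√(31.25) ≈ 11.180.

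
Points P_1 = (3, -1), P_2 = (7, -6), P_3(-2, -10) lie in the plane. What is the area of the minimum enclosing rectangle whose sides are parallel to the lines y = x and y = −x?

63

In coordinates u = x + y, v = x − y the rectangle is axis-aligned; the map (x,y)→(u,v) scales areas by 2.
u-values: 2, 1, -12; range = 2 − (-12) = 14.
v-values: 4, 13, 8; range = 13 − 4 = 9.
Area = (14 × 9) / 2 = 63.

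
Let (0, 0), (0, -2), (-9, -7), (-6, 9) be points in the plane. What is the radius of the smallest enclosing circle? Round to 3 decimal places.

8.139

By Welzl's lemma the MEC is supported by two points (diametrically opposite) or three points (on a circumcircle).
The farthest pair is (-9, -7)–(-6, 9) with squared distance 265. The circle on this segment as diameter has centre (-7.5, 1) and r² = 265/4 = 66.25.
Check (0, 0): distance² to centre = 57.25 ≤ 66.25, so it lies inside.
All remaining points lie in this disk, and no smaller disk contains both endpoints, so this is the minimum enclosing circle.
r = √(66.25) ≈ 8.139.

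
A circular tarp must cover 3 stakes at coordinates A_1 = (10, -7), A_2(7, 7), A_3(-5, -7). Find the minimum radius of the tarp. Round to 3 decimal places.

Side lengths²: A_1A_2² = 205, A_1A_3² = 225, A_2A_3² = 340.
Since A_2A_3² = 340 < 225 + 205 = 430, the triangle is acute, so the smallest enclosing circle is the circumcircle.
Circumcentre = (2.5, -9/7), r² = 17425/196.
r = √(17425/196) ≈ 9.429.

9.429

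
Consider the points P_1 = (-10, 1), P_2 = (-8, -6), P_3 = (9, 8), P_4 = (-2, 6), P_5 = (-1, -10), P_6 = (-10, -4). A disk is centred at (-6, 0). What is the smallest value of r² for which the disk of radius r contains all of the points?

289

The required radius is the distance from (-6, 0) to the farthest point.
Squared distances: 17, 40, 289, 52, 125, 32.
Maximum is 289, attained at P_3.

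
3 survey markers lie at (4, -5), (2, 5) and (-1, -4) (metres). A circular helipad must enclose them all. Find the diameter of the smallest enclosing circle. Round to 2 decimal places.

Call the three points A, B, C in the order given.
Side lengths²: AB² = 104, AC² = 26, BC² = 90.
Since AB² = 104 < 90 + 26 = 116, the triangle is acute, so the smallest enclosing circle is the circumcircle.
Circumcentre = (2.375, -0.125), r² = 26.40625.
Diameter = 2r = 2√(26.40625) ≈ 10.28.

10.28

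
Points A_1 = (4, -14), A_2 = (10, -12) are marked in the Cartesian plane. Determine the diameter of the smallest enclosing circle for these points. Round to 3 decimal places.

6.325

The smallest circle enclosing two points has them as diameter endpoints.
Centre = midpoint = (7, -13); r² = |A_1A_2|²/4 = 40/4 = 10.
Diameter = 2r = 2√10 ≈ 6.325.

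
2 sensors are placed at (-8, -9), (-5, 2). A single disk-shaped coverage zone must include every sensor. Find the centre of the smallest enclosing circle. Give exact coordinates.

The smallest circle enclosing two points has them as diameter endpoints.
Centre = midpoint = (-6.5, -3.5); r² = |(-8, -9)−(-5, 2)|²/4 = 130/4 = 32.5.
Centre = (-6.5, -3.5).

(-6.5, -3.5)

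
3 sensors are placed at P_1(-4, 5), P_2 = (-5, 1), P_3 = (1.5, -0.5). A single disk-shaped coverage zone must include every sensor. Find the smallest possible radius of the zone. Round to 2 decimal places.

Side lengths²: P_1P_2² = 17, P_1P_3² = 60.5, P_2P_3² = 44.5.
Since P_1P_3² = 60.5 < 44.5 + 17 = 61.5, the triangle is acute, so the smallest enclosing circle is the circumcircle.
Circumcentre = (-1.3, 2.2), r² = 15.13.
r = √(15.13) ≈ 3.89.

3.89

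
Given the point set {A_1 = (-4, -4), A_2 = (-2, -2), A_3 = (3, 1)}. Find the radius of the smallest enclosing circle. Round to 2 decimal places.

Side lengths²: A_1A_2² = 8, A_1A_3² = 74, A_2A_3² = 34.
Since A_1A_3² = 74 ≥ 34 + 8 = 42, the angle opposite A_1A_3 is not acute, so the smallest enclosing circle has A_1A_3 as diameter.
Centre = midpoint of A_1A_3 = (-0.5, -1.5), r² = 74/4 = 18.5.
r = √(18.5) ≈ 4.30.

4.30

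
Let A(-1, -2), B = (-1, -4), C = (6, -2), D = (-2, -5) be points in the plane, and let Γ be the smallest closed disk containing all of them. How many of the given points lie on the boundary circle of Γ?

2

By Welzl's lemma the MEC is supported by two points (diametrically opposite) or three points (on a circumcircle).
The farthest pair is C–D with squared distance 73. The circle on this segment as diameter has centre (2, -3.5) and r² = 73/4 = 18.25.
Check A: distance² to centre = 11.25 ≤ 18.25, so it lies inside.
All remaining points lie in this disk, and no smaller disk contains both endpoints, so this is the minimum enclosing circle.
The points at distance exactly r from the centre are C, D — 2 points.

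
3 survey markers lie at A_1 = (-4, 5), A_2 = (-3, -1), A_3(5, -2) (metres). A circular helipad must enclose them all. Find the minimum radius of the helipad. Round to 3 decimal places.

5.701

Side lengths²: A_1A_2² = 37, A_1A_3² = 130, A_2A_3² = 65.
Since A_1A_3² = 130 ≥ 65 + 37 = 102, the angle opposite A_1A_3 is not acute, so the smallest enclosing circle has A_1A_3 as diameter.
Centre = midpoint of A_1A_3 = (0.5, 1.5), r² = 130/4 = 32.5.
r = √(32.5) ≈ 5.701.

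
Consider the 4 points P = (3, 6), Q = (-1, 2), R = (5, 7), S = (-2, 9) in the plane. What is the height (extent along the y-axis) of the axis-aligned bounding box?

7

max y = 9, min y = 2, so height = 7.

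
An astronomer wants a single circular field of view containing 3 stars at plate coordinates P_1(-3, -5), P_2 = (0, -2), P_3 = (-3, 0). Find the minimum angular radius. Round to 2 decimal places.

2.55

Side lengths²: P_1P_2² = 18, P_1P_3² = 25, P_2P_3² = 13.
Since P_1P_3² = 25 < 18 + 13 = 31, the triangle is acute, so the smallest enclosing circle is the circumcircle.
Circumcentre = (-2.5, -2.5), r² = 6.5.
r = √(6.5) ≈ 2.55.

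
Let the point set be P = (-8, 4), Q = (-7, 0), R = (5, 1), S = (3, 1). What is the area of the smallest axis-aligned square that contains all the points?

169

The bounding box has width 13 and height 4.
An axis-aligned square enclosing the set must have side ≥ max(width, height).
So the minimum side is max(13, 4) = 13.
Area = 13² = 169.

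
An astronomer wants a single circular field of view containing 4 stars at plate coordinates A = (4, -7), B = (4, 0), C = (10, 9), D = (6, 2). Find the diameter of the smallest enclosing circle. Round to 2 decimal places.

17.09

The farthest pair is A–C with squared distance 292. The circle on this segment as diameter has centre (7, 1) and r² = 292/4 = 73.
Check B: distance² to centre = 10 ≤ 73, so it lies inside.
All remaining points lie in this disk, and no smaller disk contains both endpoints, so this is the minimum enclosing circle.
Diameter = 2r = 2√73 ≈ 17.09.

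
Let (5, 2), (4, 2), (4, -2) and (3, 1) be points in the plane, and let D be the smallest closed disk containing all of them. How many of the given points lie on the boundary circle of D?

3

The farthest pair is (5, 2)–(4, -2) with squared distance 17. The circle on this segment as diameter has centre (4.5, 0) and r² = 17/4 = 4.25.
Check (4, 2): distance² to centre = 4.25 ≤ 4.25, so it lies inside.
All remaining points lie in this disk, and no smaller disk contains both endpoints, so this is the minimum enclosing circle.
The points at distance exactly r from the centre are (5, 2), (4, 2), (4, -2) — 3 points.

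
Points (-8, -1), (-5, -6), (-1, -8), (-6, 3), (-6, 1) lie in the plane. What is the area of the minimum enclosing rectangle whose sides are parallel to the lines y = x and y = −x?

In coordinates u = x + y, v = x − y the rectangle is axis-aligned; the map (x,y)→(u,v) scales areas by 2.
u-values: -9, -11, -9, -3, -5; range = -3 − (-11) = 8.
v-values: -7, 1, 7, -9, -7; range = 7 − (-9) = 16.
Area = (8 × 16) / 2 = 64.

64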